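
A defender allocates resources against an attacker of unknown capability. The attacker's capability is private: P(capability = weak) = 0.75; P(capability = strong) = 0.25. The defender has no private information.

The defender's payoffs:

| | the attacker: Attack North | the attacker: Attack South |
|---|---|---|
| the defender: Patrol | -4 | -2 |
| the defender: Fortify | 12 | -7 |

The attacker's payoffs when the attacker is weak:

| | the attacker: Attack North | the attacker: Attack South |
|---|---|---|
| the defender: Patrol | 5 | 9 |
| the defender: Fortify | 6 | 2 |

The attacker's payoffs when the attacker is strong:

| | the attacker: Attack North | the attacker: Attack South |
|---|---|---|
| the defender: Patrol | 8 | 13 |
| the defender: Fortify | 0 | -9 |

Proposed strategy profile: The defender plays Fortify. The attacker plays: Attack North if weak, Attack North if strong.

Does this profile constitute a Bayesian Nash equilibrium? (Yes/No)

Yes

The defender plays Fortify: E[Fortify] = 0.75·(12) + 0.25·(12) = 12; E[Patrol] = -4. Best-responding. ✓
The attacker (capability weak), facing Fortify: Attack North gives 6, Attack South gives 2. Proposed Attack North is best. ✓
The attacker (capability strong), facing Fortify: Attack North gives 0, Attack South gives -9. Proposed Attack North is best. ✓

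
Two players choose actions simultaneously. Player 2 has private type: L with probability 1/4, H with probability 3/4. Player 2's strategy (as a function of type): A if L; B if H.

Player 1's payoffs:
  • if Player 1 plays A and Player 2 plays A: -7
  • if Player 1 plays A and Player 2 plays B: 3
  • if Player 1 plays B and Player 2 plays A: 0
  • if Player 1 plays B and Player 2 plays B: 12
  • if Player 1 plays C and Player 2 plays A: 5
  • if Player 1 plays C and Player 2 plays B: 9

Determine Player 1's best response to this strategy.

Compute Player 1's expected payoff for each action, taking the expectation over Player 2's type.
E[A] = 1/4·(-7) + 3/4·(3) = 1/2
E[B] = 1/4·(0) + 3/4·(12) = 9
E[C] = 1/4·(5) + 3/4·(9) = 8
Best response: B (9 is the largest).

B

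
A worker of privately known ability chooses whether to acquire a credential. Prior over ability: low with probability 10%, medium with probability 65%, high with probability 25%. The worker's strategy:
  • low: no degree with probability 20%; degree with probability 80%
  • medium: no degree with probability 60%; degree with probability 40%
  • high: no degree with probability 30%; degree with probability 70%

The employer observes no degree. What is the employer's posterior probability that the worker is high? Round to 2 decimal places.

P(no degree) = 0.1·0.2 + 0.65·0.6 + 0.25·0.3 = 0.485
P(high | no degree) = (0.25·0.3) / 0.485 = 0.075 / 0.485 = 0.154639

0.15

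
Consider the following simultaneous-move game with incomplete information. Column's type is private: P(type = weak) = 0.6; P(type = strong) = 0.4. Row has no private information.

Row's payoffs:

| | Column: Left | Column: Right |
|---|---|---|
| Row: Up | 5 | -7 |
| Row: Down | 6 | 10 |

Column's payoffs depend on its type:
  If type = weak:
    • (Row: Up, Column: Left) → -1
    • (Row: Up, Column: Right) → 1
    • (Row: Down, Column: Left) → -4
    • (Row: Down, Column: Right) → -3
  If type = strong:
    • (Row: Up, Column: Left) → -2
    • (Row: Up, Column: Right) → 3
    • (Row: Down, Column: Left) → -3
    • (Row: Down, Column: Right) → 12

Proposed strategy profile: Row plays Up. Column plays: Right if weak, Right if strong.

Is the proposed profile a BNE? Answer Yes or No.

Row plays Up: E[Up] = 0.6·(-7) + 0.4·(-7) = -7; E[Down] = 10. Not best-responding. ✗
Column (type weak), facing Up: Left gives -1, Right gives 1. Proposed Right is best. ✓
Column (type strong), facing Up: Left gives -2, Right gives 3. Proposed Right is best. ✓

No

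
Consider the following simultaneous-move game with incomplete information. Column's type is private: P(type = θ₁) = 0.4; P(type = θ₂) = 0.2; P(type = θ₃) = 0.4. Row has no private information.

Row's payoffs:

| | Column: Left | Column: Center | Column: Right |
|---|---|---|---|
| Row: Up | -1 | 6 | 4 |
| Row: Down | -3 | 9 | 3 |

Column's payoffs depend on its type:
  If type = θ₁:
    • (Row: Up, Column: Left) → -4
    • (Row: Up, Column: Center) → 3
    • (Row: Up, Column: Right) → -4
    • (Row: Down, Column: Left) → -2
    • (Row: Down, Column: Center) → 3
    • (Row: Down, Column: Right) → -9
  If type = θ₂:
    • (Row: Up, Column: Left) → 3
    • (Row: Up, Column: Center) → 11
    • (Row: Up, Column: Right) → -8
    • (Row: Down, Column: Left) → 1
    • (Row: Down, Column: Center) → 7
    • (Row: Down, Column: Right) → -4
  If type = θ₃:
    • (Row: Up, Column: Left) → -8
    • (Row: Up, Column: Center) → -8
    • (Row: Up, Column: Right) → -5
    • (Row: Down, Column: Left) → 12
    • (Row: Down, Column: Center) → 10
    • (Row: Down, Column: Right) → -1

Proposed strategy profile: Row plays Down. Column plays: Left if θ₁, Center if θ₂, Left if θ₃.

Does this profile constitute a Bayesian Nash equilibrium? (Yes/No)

No

A profile is a BNE iff every type of every player is best-responding given beliefs about the other side.
Row plays Down: E[Down] = 0.4·(-3) + 0.2·(9) + 0.4·(-3) = -0.6; E[Up] = 0.4. Not best-responding. ✗
Column (type θ₁), facing Down: Left gives -2, Center gives 3, Right gives -9. Proposed Left is not best — profitable deviation exists. ✗
Column (type θ₂), facing Down: Left gives 1, Center gives 7, Right gives -4. Proposed Center is best. ✓
Column (type θ₃), facing Down: Left gives 12, Center gives 10, Right gives -1. Proposed Left is best. ✓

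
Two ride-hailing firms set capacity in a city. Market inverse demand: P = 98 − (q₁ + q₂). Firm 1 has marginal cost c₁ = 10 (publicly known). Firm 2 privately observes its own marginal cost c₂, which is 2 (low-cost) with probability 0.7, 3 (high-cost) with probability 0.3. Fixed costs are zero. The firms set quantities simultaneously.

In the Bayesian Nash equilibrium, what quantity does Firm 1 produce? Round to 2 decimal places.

Type-c best response for Firm 2: q₂(c) = (98 − c)/2 − q₁/2.
Firm 1 maximizes expected profit; its first-order condition is 98 − 2q₁ − E[q₂] − 10 = 0.
Substituting E[q₂] and solving: E[c₂] = 2.3, so q₁ = (98 − 2·10 + 2.3)/3 = 26.7667.

26.77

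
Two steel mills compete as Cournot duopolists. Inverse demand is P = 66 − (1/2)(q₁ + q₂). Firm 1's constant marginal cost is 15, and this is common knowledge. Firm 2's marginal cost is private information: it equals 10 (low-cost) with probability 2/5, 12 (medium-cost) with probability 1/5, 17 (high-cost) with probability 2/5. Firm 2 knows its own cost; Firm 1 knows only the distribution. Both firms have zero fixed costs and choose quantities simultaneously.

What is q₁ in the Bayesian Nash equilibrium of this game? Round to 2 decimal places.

Type-c best response for Firm 2: q₂(c) = (66 − c) − q₁/2.
Firm 1 maximizes expected profit; its first-order condition is 66 − q₁ − (1/2)E[q₂] − 15 = 0.
Substituting E[q₂] and solving: E[c₂] = 13.2, so q₁ = (66 − 2·15 + 13.2)/(3/2) = 32.8.

32.80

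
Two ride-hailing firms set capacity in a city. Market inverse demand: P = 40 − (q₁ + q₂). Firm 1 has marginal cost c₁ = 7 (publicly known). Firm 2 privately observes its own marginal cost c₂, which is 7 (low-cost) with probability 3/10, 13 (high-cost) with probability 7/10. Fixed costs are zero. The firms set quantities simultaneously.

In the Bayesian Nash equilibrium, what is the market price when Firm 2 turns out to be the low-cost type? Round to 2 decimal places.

Firm 2 with cost c maximizes (40 − (q₁+q₂) − c)·q₂, giving q₂(c) = (40 − c − q₁)/2.
E[c₂] = 3/10·7 + 7/10·13 = 11.2
Firm 1's FOC against E[q₂] yields q₁ = (40 − 2·7 + E[c₂])/3 = (40 − 14 + 11.2)/3 = 12.4.
q₂(low-cost) = 10.3, so P = 40 − (12.4 + 10.3) = 17.3.

17.30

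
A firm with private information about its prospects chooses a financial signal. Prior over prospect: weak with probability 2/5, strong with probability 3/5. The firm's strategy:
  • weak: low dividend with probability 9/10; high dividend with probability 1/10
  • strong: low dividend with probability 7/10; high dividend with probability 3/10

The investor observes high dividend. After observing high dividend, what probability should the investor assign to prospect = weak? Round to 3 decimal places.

0.182

P(high dividend) = (2/5)·(1/10) + (3/5)·(3/10) = 11/50
P(weak | high dividend) = ((2/5)·(1/10)) / (11/50) = (1/25) / (11/50) = 2/11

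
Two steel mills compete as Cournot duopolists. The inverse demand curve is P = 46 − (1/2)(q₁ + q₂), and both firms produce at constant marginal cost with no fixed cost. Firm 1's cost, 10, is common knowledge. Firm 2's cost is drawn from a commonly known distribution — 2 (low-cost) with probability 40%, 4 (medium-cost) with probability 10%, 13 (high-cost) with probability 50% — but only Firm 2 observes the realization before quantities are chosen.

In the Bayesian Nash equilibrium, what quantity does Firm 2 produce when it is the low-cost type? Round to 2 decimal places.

Firm 2 with cost c maximizes (46 − (1/2)(q₁+q₂) − c)·q₂, giving q₂(c) = (46 − c − (1/2)q₁).
E[c₂] = 0.4·2 + 0.1·4 + 0.5·13 = 7.7
Firm 1's FOC against E[q₂] yields q₁ = (46 − 2·10 + E[c₂])/(3/2) = (46 − 20 + 7.7)/(3/2) = 22.4667.
q₂(low-cost) = (46 − 2 − (1/2)·22.4667) = 32.7667.

32.77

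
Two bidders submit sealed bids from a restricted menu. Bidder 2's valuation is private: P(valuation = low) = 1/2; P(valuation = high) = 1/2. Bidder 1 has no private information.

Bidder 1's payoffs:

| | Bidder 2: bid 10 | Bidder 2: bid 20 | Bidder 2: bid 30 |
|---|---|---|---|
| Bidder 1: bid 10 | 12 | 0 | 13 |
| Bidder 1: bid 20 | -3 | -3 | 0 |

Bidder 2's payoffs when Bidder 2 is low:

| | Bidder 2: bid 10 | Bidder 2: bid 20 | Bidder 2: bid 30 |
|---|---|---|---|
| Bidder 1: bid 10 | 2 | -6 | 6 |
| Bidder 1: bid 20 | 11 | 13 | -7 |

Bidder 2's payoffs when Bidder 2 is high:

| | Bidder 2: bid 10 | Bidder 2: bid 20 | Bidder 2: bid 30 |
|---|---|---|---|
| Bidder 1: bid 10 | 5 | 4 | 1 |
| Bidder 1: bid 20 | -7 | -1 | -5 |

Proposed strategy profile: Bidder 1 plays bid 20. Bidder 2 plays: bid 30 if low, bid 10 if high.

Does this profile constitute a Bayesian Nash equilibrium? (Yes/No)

No

Bidder 1 plays bid 20: E[bid 20] = 1/2·(0) + 1/2·(-3) = -3/2; E[bid 10] = 25/2. Not best-responding. ✗
Bidder 2 (valuation low), facing bid 20: bid 10 gives 11, bid 20 gives 13, bid 30 gives -7. Proposed bid 30 is not best — profitable deviation exists. ✗
Bidder 2 (valuation high), facing bid 20: bid 10 gives -7, bid 20 gives -1, bid 30 gives -5. Proposed bid 10 is not best — profitable deviation exists. ✗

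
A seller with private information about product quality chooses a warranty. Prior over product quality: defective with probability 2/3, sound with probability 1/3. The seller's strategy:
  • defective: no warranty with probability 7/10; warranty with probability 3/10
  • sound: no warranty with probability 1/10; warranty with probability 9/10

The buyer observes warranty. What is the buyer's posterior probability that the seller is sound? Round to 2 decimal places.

0.60

Apply Bayes' rule using the sender's strategy as the likelihood.
P(warranty) = (2/3)·(3/10) + (1/3)·(9/10) = 1/2
P(sound | warranty) = ((1/3)·(9/10)) / (1/2) = (3/10) / (1/2) = 3/5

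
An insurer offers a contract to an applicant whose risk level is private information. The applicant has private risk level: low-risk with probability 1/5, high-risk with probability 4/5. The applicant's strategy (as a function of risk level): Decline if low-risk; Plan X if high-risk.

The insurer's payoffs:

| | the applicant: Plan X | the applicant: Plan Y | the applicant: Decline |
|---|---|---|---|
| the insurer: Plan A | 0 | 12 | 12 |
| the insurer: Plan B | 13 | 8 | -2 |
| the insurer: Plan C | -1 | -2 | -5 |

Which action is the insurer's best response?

E[Plan A] = 1/5·(12) + 4/5·(0) = 12/5
E[Plan B] = 1/5·(-2) + 4/5·(13) = 10
E[Plan C] = 1/5·(-5) + 4/5·(-1) = -9/5
Best response: Plan B (10 is the largest).

Plan B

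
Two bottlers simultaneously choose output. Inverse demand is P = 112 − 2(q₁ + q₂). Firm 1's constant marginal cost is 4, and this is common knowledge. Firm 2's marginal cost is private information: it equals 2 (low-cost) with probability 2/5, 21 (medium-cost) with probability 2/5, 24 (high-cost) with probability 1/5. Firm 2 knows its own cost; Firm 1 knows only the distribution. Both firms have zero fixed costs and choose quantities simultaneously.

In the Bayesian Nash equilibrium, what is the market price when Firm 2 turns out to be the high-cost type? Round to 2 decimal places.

48.33

Type-c best response for Firm 2: q₂(c) = (112 − c)/4 − q₁/2.
Firm 1 maximizes expected profit; its first-order condition is 112 − 4q₁ − 2E[q₂] − 4 = 0.
Substituting E[q₂] and solving: E[c₂] = 14, so q₁ = (112 − 2·4 + 14)/6 = 19.6667.
q₂(high-cost) = 12.1667, so P = 112 − 2·(19.6667 + 12.1667) = 48.3333.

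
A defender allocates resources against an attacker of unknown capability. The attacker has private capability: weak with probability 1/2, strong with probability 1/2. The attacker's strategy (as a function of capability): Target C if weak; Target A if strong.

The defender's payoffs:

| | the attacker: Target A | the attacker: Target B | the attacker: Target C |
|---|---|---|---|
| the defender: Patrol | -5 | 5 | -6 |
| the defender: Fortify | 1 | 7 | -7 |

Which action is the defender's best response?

Compute the defender's expected payoff for each action, taking the expectation over the attacker's type.
E[Patrol] = 1/2·(-6) + 1/2·(-5) = -11/2
E[Fortify] = 1/2·(-7) + 1/2·(1) = -3
Best response: Fortify (-3 is the largest).

Fortify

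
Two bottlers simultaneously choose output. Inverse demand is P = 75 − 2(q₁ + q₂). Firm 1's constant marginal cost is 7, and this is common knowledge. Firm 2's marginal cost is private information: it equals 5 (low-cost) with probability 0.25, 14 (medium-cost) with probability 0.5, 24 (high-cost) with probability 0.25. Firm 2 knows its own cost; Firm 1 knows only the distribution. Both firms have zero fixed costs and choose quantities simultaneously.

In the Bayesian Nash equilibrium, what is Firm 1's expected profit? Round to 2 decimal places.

Type-c best response for Firm 2: q₂(c) = (75 − c)/4 − q₁/2.
Firm 1 maximizes expected profit; its first-order condition is 75 − 4q₁ − 2E[q₂] − 7 = 0.
Substituting E[q₂] and solving: E[c₂] = 14.25, so q₁ = (75 − 2·7 + 14.25)/6 = 12.5417.
E[P] = 75 − 2·(q₁ + E[q₂]) = 32.0833; Firm 1's expected profit = (E[P] − 7)·q₁ = (32.0833 − 7)·12.5417 = 314.587.

314.59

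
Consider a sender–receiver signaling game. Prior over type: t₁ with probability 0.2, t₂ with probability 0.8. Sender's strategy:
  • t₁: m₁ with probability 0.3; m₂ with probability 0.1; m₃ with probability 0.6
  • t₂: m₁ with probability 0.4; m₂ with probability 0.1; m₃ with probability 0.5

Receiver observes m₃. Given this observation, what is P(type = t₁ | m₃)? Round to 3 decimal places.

0.231

Apply Bayes' rule using the sender's strategy as the likelihood.
P(m₃) = 0.2·0.6 + 0.8·0.5 = 0.52
P(t₁ | m₃) = (0.2·0.6) / 0.52 = 0.12 / 0.52 = 0.230769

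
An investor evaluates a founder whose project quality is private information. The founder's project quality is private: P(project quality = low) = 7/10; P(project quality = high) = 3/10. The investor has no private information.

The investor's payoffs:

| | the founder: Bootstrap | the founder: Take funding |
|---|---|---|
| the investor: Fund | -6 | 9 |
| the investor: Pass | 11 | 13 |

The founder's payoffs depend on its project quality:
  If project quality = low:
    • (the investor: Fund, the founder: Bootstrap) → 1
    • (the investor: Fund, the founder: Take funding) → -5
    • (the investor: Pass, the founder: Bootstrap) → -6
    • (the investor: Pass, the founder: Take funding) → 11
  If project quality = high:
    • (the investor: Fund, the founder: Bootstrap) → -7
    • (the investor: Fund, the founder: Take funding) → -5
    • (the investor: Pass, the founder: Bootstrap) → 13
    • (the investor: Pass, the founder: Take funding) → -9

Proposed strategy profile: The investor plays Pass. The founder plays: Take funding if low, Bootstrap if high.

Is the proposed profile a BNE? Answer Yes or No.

Yes

The investor plays Pass: E[Pass] = 7/10·(13) + 3/10·(11) = 62/5; E[Fund] = 9/2. Best-responding. ✓
The founder (project quality low), facing Pass: Bootstrap gives -6, Take funding gives 11. Proposed Take funding is best. ✓
The founder (project quality high), facing Pass: Bootstrap gives 13, Take funding gives -9. Proposed Bootstrap is best. ✓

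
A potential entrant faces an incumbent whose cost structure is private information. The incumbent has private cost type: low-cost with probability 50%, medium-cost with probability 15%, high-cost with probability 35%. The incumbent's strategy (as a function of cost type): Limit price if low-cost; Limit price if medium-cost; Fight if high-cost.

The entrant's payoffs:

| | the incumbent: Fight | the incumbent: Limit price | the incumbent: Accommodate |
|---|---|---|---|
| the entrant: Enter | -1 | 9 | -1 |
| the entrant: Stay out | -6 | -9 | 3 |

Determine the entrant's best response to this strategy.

Enter

Compute the entrant's expected payoff for each action, taking the expectation over the incumbent's type.
E[Enter] = 0.5·(9) + 0.15·(9) + 0.35·(-1) = 5.5
E[Stay out] = 0.5·(-9) + 0.15·(-9) + 0.35·(-6) = -7.95
Best response: Enter (5.5 is the largest).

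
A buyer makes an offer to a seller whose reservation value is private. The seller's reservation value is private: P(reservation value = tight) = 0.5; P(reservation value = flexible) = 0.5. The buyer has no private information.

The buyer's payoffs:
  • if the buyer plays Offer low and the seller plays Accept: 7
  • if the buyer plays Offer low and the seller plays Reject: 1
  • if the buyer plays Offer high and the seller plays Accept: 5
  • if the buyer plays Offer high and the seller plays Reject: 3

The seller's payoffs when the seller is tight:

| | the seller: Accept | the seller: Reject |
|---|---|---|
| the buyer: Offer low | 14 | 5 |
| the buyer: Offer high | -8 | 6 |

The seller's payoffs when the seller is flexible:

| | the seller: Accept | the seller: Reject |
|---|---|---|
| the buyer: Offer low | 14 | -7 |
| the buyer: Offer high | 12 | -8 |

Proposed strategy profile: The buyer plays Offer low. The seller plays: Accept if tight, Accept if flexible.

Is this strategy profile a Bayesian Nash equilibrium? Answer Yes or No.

The buyer plays Offer low: E[Offer low] = 0.5·(7) + 0.5·(7) = 7; E[Offer high] = 5. Best-responding. ✓
The seller (reservation value tight), facing Offer low: Accept gives 14, Reject gives 5. Proposed Accept is best. ✓
The seller (reservation value flexible), facing Offer low: Accept gives 14, Reject gives -7. Proposed Accept is best. ✓

Yes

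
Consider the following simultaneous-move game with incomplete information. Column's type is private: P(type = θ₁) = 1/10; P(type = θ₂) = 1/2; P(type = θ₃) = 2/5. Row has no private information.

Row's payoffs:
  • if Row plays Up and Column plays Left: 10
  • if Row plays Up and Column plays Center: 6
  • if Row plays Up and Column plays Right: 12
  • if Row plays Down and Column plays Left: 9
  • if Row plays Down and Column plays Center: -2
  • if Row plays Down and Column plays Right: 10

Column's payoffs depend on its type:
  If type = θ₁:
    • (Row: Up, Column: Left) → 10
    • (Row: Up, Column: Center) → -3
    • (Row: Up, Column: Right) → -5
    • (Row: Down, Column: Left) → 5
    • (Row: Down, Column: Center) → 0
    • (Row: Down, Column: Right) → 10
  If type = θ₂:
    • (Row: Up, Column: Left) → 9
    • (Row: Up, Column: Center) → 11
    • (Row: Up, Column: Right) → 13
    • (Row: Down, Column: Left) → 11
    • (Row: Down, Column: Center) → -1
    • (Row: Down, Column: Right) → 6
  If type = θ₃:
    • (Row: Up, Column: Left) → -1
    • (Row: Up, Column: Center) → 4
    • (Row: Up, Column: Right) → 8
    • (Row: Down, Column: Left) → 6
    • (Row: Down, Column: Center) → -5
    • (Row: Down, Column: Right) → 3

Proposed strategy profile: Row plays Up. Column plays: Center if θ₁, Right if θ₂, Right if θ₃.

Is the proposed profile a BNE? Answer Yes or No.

No

Row plays Up: E[Up] = 1/10·(6) + 1/2·(12) + 2/5·(12) = 57/5; E[Down] = 44/5. Best-responding. ✓
Column (type θ₁), facing Up: Left gives 10, Center gives -3, Right gives -5. Proposed Center is not best — profitable deviation exists. ✗
Column (type θ₂), facing Up: Left gives 9, Center gives 11, Right gives 13. Proposed Right is best. ✓
Column (type θ₃), facing Up: Left gives -1, Center gives 4, Right gives 8. Proposed Right is best. ✓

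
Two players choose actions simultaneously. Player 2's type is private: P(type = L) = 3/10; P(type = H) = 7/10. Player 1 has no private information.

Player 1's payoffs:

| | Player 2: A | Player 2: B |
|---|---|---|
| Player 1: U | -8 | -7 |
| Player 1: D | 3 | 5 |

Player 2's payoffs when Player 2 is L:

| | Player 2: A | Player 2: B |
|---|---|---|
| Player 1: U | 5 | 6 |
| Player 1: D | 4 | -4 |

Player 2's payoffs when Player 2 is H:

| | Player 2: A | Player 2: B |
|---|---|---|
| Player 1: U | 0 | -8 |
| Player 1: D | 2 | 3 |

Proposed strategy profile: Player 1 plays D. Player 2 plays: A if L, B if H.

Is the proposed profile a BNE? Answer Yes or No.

Yes

Player 1 plays D: E[D] = 3/10·(3) + 7/10·(5) = 22/5; E[U] = -73/10. Best-responding. ✓
Player 2 (type L), facing D: A gives 4, B gives -4. Proposed A is best. ✓
Player 2 (type H), facing D: A gives 2, B gives 3. Proposed B is best. ✓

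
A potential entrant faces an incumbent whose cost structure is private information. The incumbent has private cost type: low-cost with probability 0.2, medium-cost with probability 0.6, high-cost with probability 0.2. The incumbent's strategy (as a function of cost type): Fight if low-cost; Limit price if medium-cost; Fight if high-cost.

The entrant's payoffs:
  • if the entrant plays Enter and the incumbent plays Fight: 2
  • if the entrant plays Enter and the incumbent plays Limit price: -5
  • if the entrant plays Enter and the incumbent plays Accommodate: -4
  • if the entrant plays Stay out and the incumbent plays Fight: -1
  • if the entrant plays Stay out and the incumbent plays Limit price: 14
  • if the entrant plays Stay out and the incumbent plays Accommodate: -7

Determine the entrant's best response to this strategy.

E[Enter] = 0.2·(2) + 0.6·(-5) + 0.2·(2) = -2.2
E[Stay out] = 0.2·(-1) + 0.6·(14) + 0.2·(-1) = 8
Best response: Stay out (8 is the largest).

Stay out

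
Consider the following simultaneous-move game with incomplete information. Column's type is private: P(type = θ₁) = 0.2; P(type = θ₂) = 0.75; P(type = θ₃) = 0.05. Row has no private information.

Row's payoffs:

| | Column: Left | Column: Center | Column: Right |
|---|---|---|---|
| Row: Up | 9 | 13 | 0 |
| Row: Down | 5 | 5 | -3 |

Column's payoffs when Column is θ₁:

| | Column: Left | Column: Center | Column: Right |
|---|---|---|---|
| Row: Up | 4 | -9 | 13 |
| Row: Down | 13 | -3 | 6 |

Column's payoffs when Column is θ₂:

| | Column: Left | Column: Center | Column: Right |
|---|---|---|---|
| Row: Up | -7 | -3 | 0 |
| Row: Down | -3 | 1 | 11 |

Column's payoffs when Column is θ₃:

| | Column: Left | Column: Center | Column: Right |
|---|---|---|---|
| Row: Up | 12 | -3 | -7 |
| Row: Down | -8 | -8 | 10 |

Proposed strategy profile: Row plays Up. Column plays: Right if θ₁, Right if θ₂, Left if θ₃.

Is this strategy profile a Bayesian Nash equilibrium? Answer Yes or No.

Yes

A profile is a BNE iff every type of every player is best-responding given beliefs about the other side.
Row plays Up: E[Up] = 0.2·(0) + 0.75·(0) + 0.05·(9) = 0.45; E[Down] = -2.6. Best-responding. ✓
Column (type θ₁), facing Up: Left gives 4, Center gives -9, Right gives 13. Proposed Right is best. ✓
Column (type θ₂), facing Up: Left gives -7, Center gives -3, Right gives 0. Proposed Right is best. ✓
Column (type θ₃), facing Up: Left gives 12, Center gives -3, Right gives -7. Proposed Left is best. ✓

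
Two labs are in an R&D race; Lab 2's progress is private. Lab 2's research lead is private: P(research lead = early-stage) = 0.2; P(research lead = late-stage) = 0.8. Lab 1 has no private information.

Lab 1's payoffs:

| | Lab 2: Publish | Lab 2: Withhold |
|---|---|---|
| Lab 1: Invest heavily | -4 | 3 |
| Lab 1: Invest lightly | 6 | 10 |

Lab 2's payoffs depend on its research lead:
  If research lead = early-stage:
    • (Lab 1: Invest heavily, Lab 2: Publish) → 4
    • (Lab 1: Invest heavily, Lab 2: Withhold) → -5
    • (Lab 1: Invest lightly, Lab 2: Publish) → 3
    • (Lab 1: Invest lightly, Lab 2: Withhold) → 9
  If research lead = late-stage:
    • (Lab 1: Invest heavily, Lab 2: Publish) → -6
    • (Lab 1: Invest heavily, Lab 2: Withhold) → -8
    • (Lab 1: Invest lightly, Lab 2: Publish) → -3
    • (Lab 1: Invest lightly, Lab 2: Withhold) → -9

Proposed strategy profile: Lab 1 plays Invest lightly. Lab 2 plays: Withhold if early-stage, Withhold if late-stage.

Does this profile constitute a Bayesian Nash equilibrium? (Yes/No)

No

Lab 1 plays Invest lightly: E[Invest lightly] = 0.2·(10) + 0.8·(10) = 10; E[Invest heavily] = 3. Best-responding. ✓
Lab 2 (research lead early-stage), facing Invest lightly: Publish gives 3, Withhold gives 9. Proposed Withhold is best. ✓
Lab 2 (research lead late-stage), facing Invest lightly: Publish gives -3, Withhold gives -9. Proposed Withhold is not best — profitable deviation exists. ✗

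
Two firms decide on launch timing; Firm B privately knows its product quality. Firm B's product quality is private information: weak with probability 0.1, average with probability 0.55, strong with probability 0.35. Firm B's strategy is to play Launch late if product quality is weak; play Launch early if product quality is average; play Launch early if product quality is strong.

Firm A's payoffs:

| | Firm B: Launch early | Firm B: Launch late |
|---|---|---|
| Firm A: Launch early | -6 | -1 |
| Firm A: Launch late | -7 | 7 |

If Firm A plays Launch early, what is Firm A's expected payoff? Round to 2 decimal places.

E[Launch early] = 0.1·(-1) + 0.55·(-6) + 0.35·(-6) = (-0.1) + (-3.3) + (-2.1) = -5.5

-5.50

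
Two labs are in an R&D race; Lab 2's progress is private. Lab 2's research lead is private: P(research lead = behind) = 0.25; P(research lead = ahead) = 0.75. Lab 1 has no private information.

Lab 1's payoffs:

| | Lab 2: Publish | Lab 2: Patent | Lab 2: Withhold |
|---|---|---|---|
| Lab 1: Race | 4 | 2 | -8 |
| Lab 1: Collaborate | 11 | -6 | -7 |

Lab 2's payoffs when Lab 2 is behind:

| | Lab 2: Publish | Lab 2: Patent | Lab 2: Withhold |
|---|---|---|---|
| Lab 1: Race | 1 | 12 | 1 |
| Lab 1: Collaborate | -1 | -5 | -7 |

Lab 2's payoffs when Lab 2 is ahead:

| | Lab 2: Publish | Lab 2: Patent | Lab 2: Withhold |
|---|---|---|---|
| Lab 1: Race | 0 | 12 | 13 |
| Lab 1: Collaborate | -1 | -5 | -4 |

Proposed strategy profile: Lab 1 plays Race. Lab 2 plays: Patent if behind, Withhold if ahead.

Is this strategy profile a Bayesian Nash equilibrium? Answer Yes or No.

Lab 1 plays Race: E[Race] = 0.25·(2) + 0.75·(-8) = -5.5; E[Collaborate] = -6.75. Best-responding. ✓
Lab 2 (research lead behind), facing Race: Publish gives 1, Patent gives 12, Withhold gives 1. Proposed Patent is best. ✓
Lab 2 (research lead ahead), facing Race: Publish gives 0, Patent gives 12, Withhold gives 13. Proposed Withhold is best. ✓

Yes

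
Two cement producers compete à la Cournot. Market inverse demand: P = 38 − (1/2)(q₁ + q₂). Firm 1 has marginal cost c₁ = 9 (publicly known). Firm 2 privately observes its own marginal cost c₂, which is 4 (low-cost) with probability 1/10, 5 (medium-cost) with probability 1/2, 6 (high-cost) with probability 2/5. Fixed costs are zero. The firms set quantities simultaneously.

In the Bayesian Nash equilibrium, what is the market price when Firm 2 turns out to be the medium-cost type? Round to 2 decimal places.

Firm 2 with cost c maximizes (38 − (1/2)(q₁+q₂) − c)·q₂, giving q₂(c) = (38 − c − (1/2)q₁).
E[c₂] = 1/10·4 + 1/2·5 + 2/5·6 = 5.3
Firm 1's FOC against E[q₂] yields q₁ = (38 − 2·9 + E[c₂])/(3/2) = (38 − 18 + 5.3)/(3/2) = 16.8667.
q₂(medium-cost) = 24.5667, so P = 38 − (1/2)·(16.8667 + 24.5667) = 17.2833.

17.28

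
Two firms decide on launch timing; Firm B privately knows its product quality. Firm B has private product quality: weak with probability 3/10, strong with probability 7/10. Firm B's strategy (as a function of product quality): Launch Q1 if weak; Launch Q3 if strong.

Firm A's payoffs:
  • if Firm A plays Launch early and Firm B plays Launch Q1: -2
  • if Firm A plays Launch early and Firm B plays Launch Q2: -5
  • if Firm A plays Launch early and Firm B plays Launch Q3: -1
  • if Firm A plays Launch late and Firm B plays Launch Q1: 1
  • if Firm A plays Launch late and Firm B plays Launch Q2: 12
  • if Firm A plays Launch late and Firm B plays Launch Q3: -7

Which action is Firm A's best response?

E[Launch early] = 3/10·(-2) + 7/10·(-1) = -13/10
E[Launch late] = 3/10·(1) + 7/10·(-7) = -23/5
Best response: Launch early (-13/10 is the largest).

Launch early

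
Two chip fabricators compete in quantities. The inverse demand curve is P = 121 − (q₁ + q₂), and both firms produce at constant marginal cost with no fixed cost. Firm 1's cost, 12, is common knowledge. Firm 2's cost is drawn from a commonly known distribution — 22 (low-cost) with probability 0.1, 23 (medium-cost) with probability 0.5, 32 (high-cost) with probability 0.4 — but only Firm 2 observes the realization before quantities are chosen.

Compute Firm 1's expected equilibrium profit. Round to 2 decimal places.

1694.69

Type-c best response for Firm 2: q₂(c) = (121 − c)/2 − q₁/2.
Firm 1 maximizes expected profit; its first-order condition is 121 − 2q₁ − E[q₂] − 12 = 0.
Substituting E[q₂] and solving: E[c₂] = 26.5, so q₁ = (121 − 2·12 + 26.5)/3 = 41.1667.
E[P] = 121 − (q₁ + E[q₂]) = 53.1667; Firm 1's expected profit = (E[P] − 12)·q₁ = (53.1667 − 12)·41.1667 = 1694.69.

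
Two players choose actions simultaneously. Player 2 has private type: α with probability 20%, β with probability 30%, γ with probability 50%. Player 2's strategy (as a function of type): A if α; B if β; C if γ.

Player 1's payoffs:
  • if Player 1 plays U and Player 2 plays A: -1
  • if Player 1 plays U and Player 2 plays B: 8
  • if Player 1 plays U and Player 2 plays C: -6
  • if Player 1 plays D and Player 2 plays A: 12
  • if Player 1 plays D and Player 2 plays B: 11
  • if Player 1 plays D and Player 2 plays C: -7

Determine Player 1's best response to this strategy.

D

E[U] = 0.2·(-1) + 0.3·(8) + 0.5·(-6) = -0.8
E[D] = 0.2·(12) + 0.3·(11) + 0.5·(-7) = 2.2
Best response: D (2.2 is the largest).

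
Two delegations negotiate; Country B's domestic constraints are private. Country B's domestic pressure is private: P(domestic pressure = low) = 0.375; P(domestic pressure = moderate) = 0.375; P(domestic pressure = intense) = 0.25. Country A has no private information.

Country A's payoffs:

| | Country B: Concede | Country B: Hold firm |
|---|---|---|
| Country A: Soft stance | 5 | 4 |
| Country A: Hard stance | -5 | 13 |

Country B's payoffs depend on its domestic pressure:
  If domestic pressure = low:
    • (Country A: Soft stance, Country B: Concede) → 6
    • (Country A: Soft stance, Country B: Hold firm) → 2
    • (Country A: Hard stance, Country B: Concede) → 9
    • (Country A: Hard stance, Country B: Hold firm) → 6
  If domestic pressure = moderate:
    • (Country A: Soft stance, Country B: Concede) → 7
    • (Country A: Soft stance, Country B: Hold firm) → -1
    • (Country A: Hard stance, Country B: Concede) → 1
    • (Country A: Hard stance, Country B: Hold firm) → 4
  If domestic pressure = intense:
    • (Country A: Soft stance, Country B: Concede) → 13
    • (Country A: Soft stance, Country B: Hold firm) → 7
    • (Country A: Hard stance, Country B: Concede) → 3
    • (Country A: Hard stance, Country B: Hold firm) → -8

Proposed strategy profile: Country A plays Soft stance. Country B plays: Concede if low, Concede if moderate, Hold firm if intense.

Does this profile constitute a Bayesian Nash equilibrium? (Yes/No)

Country A plays Soft stance: E[Soft stance] = 0.375·(5) + 0.375·(5) + 0.25·(4) = 4.75; E[Hard stance] = -0.5. Best-responding. ✓
Country B (domestic pressure low), facing Soft stance: Concede gives 6, Hold firm gives 2. Proposed Concede is best. ✓
Country B (domestic pressure moderate), facing Soft stance: Concede gives 7, Hold firm gives -1. Proposed Concede is best. ✓
Country B (domestic pressure intense), facing Soft stance: Concede gives 13, Hold firm gives 7. Proposed Hold firm is not best — profitable deviation exists. ✗

No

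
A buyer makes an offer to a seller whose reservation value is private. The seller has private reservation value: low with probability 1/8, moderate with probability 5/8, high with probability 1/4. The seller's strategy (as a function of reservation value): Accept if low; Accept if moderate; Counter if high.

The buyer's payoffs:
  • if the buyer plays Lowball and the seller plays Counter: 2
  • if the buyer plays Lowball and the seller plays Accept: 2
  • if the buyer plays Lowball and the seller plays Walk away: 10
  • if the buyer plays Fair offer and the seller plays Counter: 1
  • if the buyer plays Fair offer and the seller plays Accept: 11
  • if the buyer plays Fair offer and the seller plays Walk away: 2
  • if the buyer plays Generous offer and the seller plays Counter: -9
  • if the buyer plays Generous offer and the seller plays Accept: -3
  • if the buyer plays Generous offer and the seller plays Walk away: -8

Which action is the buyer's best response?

E[Lowball] = 1/8·(2) + 5/8·(2) + 1/4·(2) = 2
E[Fair offer] = 1/8·(11) + 5/8·(11) + 1/4·(1) = 17/2
E[Generous offer] = 1/8·(-3) + 5/8·(-3) + 1/4·(-9) = -9/2
Best response: Fair offer (17/2 is the largest).

Fair offer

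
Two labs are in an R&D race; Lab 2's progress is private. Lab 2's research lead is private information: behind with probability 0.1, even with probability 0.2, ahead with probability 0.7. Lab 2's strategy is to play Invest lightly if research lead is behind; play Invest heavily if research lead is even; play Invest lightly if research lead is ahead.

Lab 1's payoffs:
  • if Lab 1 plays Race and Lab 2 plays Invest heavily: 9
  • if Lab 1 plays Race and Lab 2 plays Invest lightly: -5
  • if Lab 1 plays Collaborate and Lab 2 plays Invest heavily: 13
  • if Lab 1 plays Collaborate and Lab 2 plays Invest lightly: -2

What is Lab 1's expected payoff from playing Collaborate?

E[Collaborate] = 0.1·(-2) + 0.2·13 + 0.7·(-2) = (-0.2) + 2.6 + (-1.4) = 1

1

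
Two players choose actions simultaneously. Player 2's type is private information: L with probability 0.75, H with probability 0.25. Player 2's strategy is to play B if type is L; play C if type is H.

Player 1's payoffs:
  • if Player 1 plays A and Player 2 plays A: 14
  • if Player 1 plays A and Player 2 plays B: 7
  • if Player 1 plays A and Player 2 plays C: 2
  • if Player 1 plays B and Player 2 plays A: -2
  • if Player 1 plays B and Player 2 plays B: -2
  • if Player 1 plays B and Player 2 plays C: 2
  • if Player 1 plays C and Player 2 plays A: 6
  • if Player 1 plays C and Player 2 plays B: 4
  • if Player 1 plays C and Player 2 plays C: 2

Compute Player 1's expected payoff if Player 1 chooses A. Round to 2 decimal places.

5.75

E[A] = 0.75·7 + 0.25·2 = 5.25 + 0.5 = 5.75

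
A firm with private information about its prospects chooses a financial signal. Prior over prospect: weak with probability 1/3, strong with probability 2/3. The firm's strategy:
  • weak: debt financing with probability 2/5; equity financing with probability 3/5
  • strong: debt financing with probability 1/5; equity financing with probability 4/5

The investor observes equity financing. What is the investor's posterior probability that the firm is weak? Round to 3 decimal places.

0.273

P(equity financing) = (1/3)·(3/5) + (2/3)·(4/5) = 11/15
P(weak | equity financing) = ((1/3)·(3/5)) / (11/15) = (1/5) / (11/15) = 3/11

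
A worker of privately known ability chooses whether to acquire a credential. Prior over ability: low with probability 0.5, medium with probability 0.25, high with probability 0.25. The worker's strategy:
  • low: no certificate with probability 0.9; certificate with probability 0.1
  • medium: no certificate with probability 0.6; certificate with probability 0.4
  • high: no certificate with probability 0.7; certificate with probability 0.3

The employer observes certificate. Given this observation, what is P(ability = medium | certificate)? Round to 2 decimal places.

P(certificate) = 0.5·0.1 + 0.25·0.4 + 0.25·0.3 = 0.225
P(medium | certificate) = (0.25·0.4) / 0.225 = 0.1 / 0.225 = 0.444444

0.44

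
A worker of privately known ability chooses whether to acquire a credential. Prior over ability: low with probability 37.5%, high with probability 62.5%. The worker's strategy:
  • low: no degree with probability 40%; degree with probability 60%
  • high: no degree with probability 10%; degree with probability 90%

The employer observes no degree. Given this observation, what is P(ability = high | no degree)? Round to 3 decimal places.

0.294

P(no degree) = 0.375·0.4 + 0.625·0.1 = 0.2125
P(high | no degree) = (0.625·0.1) / 0.2125 = 0.0625 / 0.2125 = 0.294118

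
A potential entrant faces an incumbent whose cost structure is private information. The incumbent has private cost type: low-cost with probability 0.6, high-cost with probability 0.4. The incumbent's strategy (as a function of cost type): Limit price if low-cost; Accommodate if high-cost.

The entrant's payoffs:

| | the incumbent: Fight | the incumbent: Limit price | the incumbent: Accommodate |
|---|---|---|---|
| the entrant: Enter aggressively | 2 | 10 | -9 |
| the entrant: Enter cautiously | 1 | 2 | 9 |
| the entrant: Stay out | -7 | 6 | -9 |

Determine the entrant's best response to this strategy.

Compute the entrant's expected payoff for each action, taking the expectation over the incumbent's type.
E[Enter aggressively] = 0.6·(10) + 0.4·(-9) = 2.4
E[Enter cautiously] = 0.6·(2) + 0.4·(9) = 4.8
E[Stay out] = 0.6·(6) + 0.4·(-9) = 0
Best response: Enter cautiously (4.8 is the largest).

Enter cautiously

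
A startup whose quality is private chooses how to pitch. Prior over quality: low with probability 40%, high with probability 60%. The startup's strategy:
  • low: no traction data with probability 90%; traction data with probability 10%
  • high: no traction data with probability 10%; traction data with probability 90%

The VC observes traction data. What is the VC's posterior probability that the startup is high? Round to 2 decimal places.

P(traction data) = 0.4·0.1 + 0.6·0.9 = 0.58
P(high | traction data) = (0.6·0.9) / 0.58 = 0.54 / 0.58 = 0.931034

0.93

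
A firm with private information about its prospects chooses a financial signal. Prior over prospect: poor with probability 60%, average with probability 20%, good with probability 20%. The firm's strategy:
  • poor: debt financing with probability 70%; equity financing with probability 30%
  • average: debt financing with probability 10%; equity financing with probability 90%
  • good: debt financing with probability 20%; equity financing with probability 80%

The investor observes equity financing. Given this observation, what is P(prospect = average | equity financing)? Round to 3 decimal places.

0.346

P(equity financing) = 0.6·0.3 + 0.2·0.9 + 0.2·0.8 = 0.52
P(average | equity financing) = (0.2·0.9) / 0.52 = 0.18 / 0.52 = 0.346154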